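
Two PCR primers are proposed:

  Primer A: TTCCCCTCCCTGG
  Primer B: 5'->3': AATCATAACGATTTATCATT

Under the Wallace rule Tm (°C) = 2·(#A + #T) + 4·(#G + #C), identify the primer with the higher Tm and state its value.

Primer A: A+T=4, G+C=9 → Tm = 2(4)+4(9) = 44°C
Primer B: A+T=16, G+C=4 → Tm = 2(16)+4(4) = 48°C
44°C vs 48°C → primer B is higher.

Primer B, 48°C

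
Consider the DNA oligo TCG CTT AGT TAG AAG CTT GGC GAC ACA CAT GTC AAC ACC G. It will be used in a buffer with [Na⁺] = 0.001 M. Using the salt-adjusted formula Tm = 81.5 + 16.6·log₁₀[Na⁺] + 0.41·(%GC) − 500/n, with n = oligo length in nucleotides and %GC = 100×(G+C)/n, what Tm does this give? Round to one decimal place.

Length n = 40. Base counts: A=11, C=11, G=9, T=9
G+C = 20, so %GC = 20/40 × 100 = 50%
Salt term: 16.6 × (-3) = -49.8
GC term: 0.41 × 50 = 20.5; length term: −500/40 = −12.5
Tm = 81.5 + (-49.8) + 20.5 − 12.5 = 39.7 → 39.7°C

39.7°C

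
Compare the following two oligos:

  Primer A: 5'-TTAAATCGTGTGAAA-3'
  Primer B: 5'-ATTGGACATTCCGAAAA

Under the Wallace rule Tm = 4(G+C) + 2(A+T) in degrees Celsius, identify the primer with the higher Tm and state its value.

Primer B, 46°C

Primer A: A+T=11, G+C=4 → Tm = 2(11)+4(4) = 38°C
Primer B: A+T=11, G+C=6 → Tm = 2(11)+4(6) = 46°C
38°C vs 46°C → primer B is higher.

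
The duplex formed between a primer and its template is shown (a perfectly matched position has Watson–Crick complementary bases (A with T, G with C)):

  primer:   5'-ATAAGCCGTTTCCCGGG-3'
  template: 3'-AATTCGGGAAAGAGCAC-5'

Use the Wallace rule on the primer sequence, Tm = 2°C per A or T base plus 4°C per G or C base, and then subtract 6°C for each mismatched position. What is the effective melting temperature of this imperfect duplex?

Primer base counts: A=3, T=4, G=5, C=5 → A+T=7, G+C=10
Perfect-match Tm = 2(7) + 4(10) = 14 + 40 = 54°C
Mismatches (positions where the bases are not complementary): 4 (at positions 1, 8, 13, 16)
Effective Tm = 54 − 4×6 = 54 − 24 = 30°C

30°C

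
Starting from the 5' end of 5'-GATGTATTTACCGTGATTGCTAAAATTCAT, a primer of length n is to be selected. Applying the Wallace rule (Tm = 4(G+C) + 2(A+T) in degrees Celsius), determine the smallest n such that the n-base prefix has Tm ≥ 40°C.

First 14 bases: GATGTATTTACCGT → Tm = 38°C (< 40°C)
First 15 bases: GATGTATTTACCGTG → Tm = 42°C (≥ 40°C)
Since every base adds ≥2°C, Tm only increases with n, so the threshold is first crossed at n = 15.

n = 15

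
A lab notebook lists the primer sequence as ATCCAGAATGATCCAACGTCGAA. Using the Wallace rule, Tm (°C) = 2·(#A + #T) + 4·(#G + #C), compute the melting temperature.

66°C

Counting bases: T=4, G=4, C=6, A=9
AT pairs contribute 13, GC pairs contribute 10.
Tm = 2×13 + 4×10 = 66°C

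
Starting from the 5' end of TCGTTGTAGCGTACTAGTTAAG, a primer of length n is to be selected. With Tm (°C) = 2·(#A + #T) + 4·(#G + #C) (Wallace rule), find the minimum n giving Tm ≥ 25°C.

n = 9

First 8 bases: TCGTTGTA → Tm = 22°C (< 25°C)
First 9 bases: TCGTTGTAG → Tm = 26°C (≥ 25°C)
Since every base adds ≥2°C, Tm only increases with n, so the threshold is first crossed at n = 9.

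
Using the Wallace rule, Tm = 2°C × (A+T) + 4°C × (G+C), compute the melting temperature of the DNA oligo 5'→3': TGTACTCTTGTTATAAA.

42°C

Base counts: C=2, G=2, A=5, T=8
A+T = 13, G+C = 4
Tm = 2×13 + 4×4 = 42°C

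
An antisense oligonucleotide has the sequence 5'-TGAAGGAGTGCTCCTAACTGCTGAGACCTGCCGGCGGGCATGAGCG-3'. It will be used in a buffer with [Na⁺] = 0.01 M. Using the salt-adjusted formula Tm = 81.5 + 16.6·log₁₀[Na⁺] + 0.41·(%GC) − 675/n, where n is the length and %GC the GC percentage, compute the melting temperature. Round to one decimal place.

59.5°C

Length n = 46. Counting bases: C=12, A=9, T=8, G=17
G+C = 29, so %GC = 29/46 × 100 = 63.043%
Salt term: 16.6 × (-2) = -33.2
GC term: 0.41 × 63.043 = 25.848; length term: −675/46 = −14.674
Tm = 81.5 + (-33.2) + 25.848 − 14.674 = 59.474 → 59.5°C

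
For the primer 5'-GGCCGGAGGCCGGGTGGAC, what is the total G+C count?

16

Base counts: C=5, A=2, T=1, G=11
Total G or C: 11 + 5 = 16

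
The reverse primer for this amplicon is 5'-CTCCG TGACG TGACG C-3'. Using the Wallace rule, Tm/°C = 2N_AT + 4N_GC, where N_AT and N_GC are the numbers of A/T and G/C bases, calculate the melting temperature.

54°C

Base counts: G=5, T=3, C=6, A=2
AT pairs contribute 5, GC pairs contribute 11.
Tm = 4·11 + 2·5 = 44 + 10 = 54°C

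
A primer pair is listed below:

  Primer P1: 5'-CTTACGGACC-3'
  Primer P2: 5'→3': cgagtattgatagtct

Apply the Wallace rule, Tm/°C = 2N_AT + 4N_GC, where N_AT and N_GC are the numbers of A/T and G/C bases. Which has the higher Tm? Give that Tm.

Primer P1: A+T=4, G+C=6 → Tm = 2(4)+4(6) = 32°C
Primer P2: A+T=10, G+C=6 → Tm = 2(10)+4(6) = 44°C
32°C vs 44°C → primer P2 is higher.

Primer P2, 44°C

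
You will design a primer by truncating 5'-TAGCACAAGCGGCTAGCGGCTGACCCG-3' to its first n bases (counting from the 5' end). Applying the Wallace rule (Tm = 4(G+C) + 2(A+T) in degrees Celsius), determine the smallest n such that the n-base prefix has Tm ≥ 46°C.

n = 15

First 14 bases: TAGCACAAGCGGCT → Tm = 44°C (< 46°C)
First 15 bases: TAGCACAAGCGGCTA → Tm = 46°C (≥ 46°C)
Since every base adds ≥2°C, Tm only increases with n, so the threshold is first crossed at n = 15.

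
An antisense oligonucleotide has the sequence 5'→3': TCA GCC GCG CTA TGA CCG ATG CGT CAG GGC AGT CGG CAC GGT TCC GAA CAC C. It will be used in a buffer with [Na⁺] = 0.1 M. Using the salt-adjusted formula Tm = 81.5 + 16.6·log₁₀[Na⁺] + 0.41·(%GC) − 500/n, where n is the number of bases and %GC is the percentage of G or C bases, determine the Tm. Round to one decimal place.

82.1°C

Length n = 52. Base counts: C=18, T=8, A=10, G=16
G+C = 34, so %GC = 34/52 × 100 = 65.385%
Salt term: 16.6 × (-1) = -16.6
GC term: 0.41 × 65.385 = 26.808; length term: −500/52 = −9.615
Tm = 81.5 + (-16.6) + 26.808 − 9.615 = 82.093 → 82.1°C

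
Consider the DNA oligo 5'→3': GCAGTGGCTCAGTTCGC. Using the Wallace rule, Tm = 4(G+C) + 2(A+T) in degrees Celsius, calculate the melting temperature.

Counting bases: A=2, C=5, T=4, G=6
A+T = 6, G+C = 11
Tm = 4·11 + 2·6 = 44 + 12 = 56°C

56°C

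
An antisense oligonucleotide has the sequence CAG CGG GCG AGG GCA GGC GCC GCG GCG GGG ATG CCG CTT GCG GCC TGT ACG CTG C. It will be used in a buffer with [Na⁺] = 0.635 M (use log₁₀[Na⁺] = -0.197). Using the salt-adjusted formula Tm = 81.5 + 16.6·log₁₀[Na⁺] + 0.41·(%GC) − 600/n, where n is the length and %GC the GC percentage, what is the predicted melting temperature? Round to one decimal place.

Length n = 55. Base counts: A=5, T=6, G=26, C=18
G+C = 44, so %GC = 44/55 × 100 = 80%
Salt term: 16.6 × (-0.197) = -3.27
GC term: 0.41 × 80 = 32.8; length term: −600/55 = −10.909
Tm = 81.5 + (-3.27) + 32.8 − 10.909 = 100.121 → 100.1°C

100.1°C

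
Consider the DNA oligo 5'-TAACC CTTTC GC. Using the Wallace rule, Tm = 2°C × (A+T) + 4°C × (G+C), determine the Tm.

36°C

Scanning the sequence gives T=4, G=1, C=5, A=2.
A+T = 6, G+C = 6
Tm = 2(6) + 4(6) = 12 + 24 = 36°C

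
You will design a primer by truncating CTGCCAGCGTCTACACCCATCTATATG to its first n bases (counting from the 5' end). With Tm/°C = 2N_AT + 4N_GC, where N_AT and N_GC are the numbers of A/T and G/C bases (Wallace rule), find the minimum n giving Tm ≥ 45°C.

n = 14

First 13 bases: CTGCCAGCGTCTA → Tm = 42°C (< 45°C)
First 14 bases: CTGCCAGCGTCTAC → Tm = 46°C (≥ 45°C)
Each additional base adds 2°C (A/T) or 4°C (G/C), so Tm is non-decreasing in n; n = 14 is the first length to reach 45°C.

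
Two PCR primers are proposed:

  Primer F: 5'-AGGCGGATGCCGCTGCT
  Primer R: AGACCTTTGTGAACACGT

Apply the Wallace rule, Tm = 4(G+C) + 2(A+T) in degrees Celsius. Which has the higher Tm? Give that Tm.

Primer F: A+T=5, G+C=12 → Tm = 2(5)+4(12) = 58°C
Primer R: A+T=10, G+C=8 → Tm = 2(10)+4(8) = 52°C
58°C vs 52°C → primer F is higher.

Primer F, 58°C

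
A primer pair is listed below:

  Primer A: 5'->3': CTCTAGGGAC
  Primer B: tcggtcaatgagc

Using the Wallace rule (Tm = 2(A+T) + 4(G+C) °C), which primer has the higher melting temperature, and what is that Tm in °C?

Primer B, 40°C

Primer A: A+T=4, G+C=6 → Tm = 2(4)+4(6) = 32°C
Primer B: A+T=6, G+C=7 → Tm = 2(6)+4(7) = 40°C
32°C vs 40°C → primer B is higher.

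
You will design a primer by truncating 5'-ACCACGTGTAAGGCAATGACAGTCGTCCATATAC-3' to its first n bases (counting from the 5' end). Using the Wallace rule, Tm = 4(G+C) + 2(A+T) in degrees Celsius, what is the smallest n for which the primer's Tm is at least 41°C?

First 13 bases: ACCACGTGTAAGG → Tm = 40°C (< 41°C)
First 14 bases: ACCACGTGTAAGGC → Tm = 44°C (≥ 41°C)
Since every base adds ≥2°C, Tm only increases with n, so the threshold is first crossed at n = 14.

n = 14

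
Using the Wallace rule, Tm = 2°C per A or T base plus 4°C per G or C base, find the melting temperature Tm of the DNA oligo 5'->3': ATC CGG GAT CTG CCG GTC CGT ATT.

Base counts: T=7, G=7, A=3, C=7
AT pairs contribute 10, GC pairs contribute 14.
Tm = 2×10 + 4×14 = 76°C

76°C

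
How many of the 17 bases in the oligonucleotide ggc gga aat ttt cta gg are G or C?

8

Counting bases: T=5, A=4, G=6, C=2
Total G or C: 6 + 2 = 8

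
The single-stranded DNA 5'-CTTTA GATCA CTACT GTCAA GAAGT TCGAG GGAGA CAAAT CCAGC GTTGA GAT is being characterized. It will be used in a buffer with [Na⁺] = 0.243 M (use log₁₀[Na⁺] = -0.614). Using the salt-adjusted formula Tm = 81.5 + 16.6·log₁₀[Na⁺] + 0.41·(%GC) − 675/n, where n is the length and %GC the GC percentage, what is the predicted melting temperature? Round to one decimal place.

76.4°C

Length n = 53. Counting bases: G=13, T=13, A=17, C=10
G+C = 23, so %GC = 23/53 × 100 = 43.396%
Salt term: 16.6 × (-0.614) = -10.192
GC term: 0.41 × 43.396 = 17.792; length term: −675/53 = −12.736
Tm = 81.5 + (-10.192) + 17.792 − 12.736 = 76.364 → 76.4°C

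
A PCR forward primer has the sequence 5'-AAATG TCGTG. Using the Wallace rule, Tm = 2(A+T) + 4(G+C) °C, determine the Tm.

A=3, G=3, T=3, C=1
So N_AT = 6 and N_GC = 4.
Tm = 4·4 + 2·6 = 16 + 12 = 28°C

28°C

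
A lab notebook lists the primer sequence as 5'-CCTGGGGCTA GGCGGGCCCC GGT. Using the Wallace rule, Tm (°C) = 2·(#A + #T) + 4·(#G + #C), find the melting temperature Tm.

Scanning the sequence gives T=3, A=1, G=11, C=8.
AT pairs contribute 4, GC pairs contribute 19.
Tm = 2(4) + 4(19) = 8 + 76 = 84°C

84°C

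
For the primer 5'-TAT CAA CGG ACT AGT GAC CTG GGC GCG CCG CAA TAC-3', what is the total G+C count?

21

C=11, G=10, T=6, A=9
G+C = 10 + 11 = 21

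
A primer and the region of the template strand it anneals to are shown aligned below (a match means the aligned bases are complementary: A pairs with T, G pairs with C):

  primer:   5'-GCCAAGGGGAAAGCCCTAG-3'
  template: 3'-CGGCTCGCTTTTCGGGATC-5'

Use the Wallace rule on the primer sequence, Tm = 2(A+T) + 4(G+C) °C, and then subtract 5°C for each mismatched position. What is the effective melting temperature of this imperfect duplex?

47°C

Primer base counts: A=6, T=1, G=7, C=5 → A+T=7, G+C=12
Perfect-match Tm = 2(7) + 4(12) = 14 + 48 = 62°C
Mismatches (positions where the bases are not complementary): 3 (at positions 4, 7, 9)
Effective Tm = 62 − 3×5 = 62 − 15 = 47°C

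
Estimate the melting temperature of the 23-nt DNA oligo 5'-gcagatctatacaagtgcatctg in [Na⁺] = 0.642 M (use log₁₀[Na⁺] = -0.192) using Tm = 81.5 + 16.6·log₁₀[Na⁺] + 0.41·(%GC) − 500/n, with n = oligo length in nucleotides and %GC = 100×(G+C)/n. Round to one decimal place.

Length n = 23. Scanning the sequence gives A=7, T=6, C=5, G=5.
G+C = 10, so %GC = 10/23 × 100 = 43.478%
Salt term: 16.6 × (-0.192) = -3.187
GC term: 0.41 × 43.478 = 17.826; length term: −500/23 = −21.739
Tm = 81.5 + (-3.187) + 17.826 − 21.739 = 74.4 → 74.4°C

74.4°C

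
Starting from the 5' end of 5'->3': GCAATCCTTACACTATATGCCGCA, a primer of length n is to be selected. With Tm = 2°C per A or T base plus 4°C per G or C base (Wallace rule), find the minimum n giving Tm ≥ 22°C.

First 6 bases: GCAATC → Tm = 18°C (< 22°C)
First 7 bases: GCAATCC → Tm = 22°C (≥ 22°C)
Each additional base adds 2°C (A/T) or 4°C (G/C), so Tm is non-decreasing in n; n = 7 is the first length to reach 22°C.

n = 7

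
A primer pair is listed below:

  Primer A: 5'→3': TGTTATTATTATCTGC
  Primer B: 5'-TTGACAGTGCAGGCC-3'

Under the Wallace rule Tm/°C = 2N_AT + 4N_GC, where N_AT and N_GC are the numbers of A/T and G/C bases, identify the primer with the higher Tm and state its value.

Primer B, 48°C

Primer A: A+T=12, G+C=4 → Tm = 2(12)+4(4) = 40°C
Primer B: A+T=6, G+C=9 → Tm = 2(6)+4(9) = 48°C
40°C vs 48°C → primer B is higher.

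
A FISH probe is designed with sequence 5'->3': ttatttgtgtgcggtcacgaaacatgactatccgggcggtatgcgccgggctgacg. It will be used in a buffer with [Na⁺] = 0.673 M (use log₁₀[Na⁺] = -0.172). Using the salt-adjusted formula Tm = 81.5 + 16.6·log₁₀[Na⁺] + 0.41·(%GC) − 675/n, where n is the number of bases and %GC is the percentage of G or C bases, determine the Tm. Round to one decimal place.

Length n = 56. Scanning the sequence gives T=14, A=10, C=13, G=19.
G+C = 32, so %GC = 32/56 × 100 = 57.143%
Salt term: 16.6 × (-0.172) = -2.855
GC term: 0.41 × 57.143 = 23.429; length term: −675/56 = −12.054
Tm = 81.5 + (-2.855) + 23.429 − 12.054 = 90.02 → 90.0°C

90.0°C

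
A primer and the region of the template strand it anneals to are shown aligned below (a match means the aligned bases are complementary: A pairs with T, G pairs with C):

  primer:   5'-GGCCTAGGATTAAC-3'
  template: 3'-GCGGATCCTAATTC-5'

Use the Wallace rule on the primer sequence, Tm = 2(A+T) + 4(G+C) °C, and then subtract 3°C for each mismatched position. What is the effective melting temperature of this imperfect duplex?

36°C

Primer base counts: A=4, T=3, G=4, C=3 → A+T=7, G+C=7
Perfect-match Tm = 2(7) + 4(7) = 14 + 28 = 42°C
Mismatches (positions where the bases are not complementary): 2 (at positions 1, 14)
Effective Tm = 42 − 2×3 = 42 − 6 = 36°C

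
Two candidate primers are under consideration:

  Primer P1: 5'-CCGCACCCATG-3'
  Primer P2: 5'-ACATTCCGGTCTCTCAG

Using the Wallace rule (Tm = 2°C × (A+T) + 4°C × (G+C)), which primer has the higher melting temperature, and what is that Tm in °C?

Primer P2, 52°C

Primer P1: A+T=3, G+C=8 → Tm = 2(3)+4(8) = 38°C
Primer P2: A+T=8, G+C=9 → Tm = 2(8)+4(9) = 52°C
38°C vs 52°C → primer P2 is higher.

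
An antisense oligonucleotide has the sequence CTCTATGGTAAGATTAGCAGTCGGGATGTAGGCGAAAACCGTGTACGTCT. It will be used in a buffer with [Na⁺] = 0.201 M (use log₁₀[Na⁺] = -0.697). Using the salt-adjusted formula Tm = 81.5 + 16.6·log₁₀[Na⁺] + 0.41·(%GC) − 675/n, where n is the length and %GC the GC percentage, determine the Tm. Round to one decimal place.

Length n = 50. T=13, A=13, C=9, G=15
G+C = 24, so %GC = 24/50 × 100 = 48%
Salt term: 16.6 × (-0.697) = -11.57
GC term: 0.41 × 48 = 19.68; length term: −675/50 = −13.5
Tm = 81.5 + (-11.57) + 19.68 − 13.5 = 76.11 → 76.1°C

76.1°C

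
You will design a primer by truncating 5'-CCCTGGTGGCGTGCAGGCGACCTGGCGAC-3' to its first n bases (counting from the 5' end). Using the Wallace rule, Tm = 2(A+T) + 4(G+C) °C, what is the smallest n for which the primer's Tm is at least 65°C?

First 18 bases: CCCTGGTGGCGTGCAGGC → Tm = 64°C (< 65°C)
First 19 bases: CCCTGGTGGCGTGCAGGCG → Tm = 68°C (≥ 65°C)
Since every base adds ≥2°C, Tm only increases with n, so the threshold is first crossed at n = 19.

n = 19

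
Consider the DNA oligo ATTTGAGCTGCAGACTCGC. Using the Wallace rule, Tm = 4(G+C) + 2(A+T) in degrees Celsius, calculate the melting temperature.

Counting bases: C=5, A=4, G=5, T=5
AT pairs contribute 9, GC pairs contribute 10.
Tm = 2(9) + 4(10) = 18 + 40 = 58°C

58°C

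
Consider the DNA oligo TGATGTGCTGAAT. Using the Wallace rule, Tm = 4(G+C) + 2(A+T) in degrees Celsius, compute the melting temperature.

36°C

Counting bases: G=4, C=1, T=5, A=3
A+T = 8, G+C = 5
Tm = 2×8 + 4×5 = 36°C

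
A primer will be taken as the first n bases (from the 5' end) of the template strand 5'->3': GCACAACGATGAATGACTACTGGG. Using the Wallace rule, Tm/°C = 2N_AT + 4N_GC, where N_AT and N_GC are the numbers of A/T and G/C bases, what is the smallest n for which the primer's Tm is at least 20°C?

n = 7

First 6 bases: GCACAA → Tm = 18°C (< 20°C)
First 7 bases: GCACAAC → Tm = 22°C (≥ 20°C)
Each additional base adds 2°C (A/T) or 4°C (G/C), so Tm is non-decreasing in n; n = 7 is the first length to reach 20°C.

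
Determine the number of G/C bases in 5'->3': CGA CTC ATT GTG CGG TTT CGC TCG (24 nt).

Base counts: C=7, T=8, G=7, A=2
G+C = 7 + 7 = 14

14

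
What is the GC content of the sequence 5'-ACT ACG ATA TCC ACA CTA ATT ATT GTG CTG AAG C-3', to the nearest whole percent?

38%

Scanning the sequence gives C=8, A=11, T=10, G=5.
G+C = 5 + 8 = 13 out of 34 bases
%GC = 13/34 × 100 = 38.24% ≈ 38%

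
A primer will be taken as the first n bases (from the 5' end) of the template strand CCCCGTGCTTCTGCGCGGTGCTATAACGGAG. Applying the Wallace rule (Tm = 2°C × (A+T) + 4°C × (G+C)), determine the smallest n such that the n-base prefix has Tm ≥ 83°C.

n = 26

First 25 bases: CCCCGTGCTTCTGCGCGGTGCTATA → Tm = 82°C (< 83°C)
First 26 bases: CCCCGTGCTTCTGCGCGGTGCTATAA → Tm = 84°C (≥ 83°C)
Each additional base adds 2°C (A/T) or 4°C (G/C), so Tm is non-decreasing in n; n = 26 is the first length to reach 83°C.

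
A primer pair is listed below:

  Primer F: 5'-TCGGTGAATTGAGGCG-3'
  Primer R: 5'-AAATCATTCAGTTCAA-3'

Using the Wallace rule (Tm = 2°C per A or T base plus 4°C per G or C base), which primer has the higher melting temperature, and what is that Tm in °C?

Primer F, 50°C

Primer F: A+T=7, G+C=9 → Tm = 2(7)+4(9) = 50°C
Primer R: A+T=12, G+C=4 → Tm = 2(12)+4(4) = 40°C
50°C vs 40°C → primer F is higher.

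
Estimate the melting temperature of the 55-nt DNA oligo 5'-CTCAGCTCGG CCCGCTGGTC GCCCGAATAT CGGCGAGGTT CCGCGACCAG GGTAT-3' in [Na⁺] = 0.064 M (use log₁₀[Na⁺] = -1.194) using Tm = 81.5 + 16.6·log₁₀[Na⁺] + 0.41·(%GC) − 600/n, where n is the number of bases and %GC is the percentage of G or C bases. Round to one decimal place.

Length n = 55. Scanning the sequence gives G=18, C=19, A=8, T=10.
G+C = 37, so %GC = 37/55 × 100 = 67.273%
Salt term: 16.6 × (-1.194) = -19.82
GC term: 0.41 × 67.273 = 27.582; length term: −600/55 = −10.909
Tm = 81.5 + (-19.82) + 27.582 − 10.909 = 78.353 → 78.4°C

78.4°C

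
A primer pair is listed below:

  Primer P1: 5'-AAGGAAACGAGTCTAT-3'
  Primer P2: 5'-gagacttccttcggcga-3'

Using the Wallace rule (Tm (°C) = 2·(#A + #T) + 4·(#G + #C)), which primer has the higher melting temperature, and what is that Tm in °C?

Primer P2, 54°C

Primer P1: A+T=10, G+C=6 → Tm = 2(10)+4(6) = 44°C
Primer P2: A+T=7, G+C=10 → Tm = 2(7)+4(10) = 54°C
44°C vs 54°C → primer P2 is higher.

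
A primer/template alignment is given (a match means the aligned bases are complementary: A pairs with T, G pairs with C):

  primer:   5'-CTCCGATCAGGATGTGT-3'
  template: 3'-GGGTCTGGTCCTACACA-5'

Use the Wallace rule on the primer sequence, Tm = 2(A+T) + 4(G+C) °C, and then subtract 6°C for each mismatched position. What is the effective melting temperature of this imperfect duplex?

34°C

Primer base counts: A=3, T=5, G=5, C=4 → A+T=8, G+C=9
Perfect-match Tm = 2(8) + 4(9) = 16 + 36 = 52°C
Mismatches (positions where the bases are not complementary): 3 (at positions 2, 4, 7)
Effective Tm = 52 − 3×6 = 52 − 18 = 34°C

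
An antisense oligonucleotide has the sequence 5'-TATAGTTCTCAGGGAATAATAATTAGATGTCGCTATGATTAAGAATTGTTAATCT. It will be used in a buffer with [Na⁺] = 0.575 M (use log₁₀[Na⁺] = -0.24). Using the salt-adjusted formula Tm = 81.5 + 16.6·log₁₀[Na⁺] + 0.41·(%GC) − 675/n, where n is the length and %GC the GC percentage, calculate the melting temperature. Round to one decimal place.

Length n = 55. Counting bases: T=21, C=5, G=10, A=19
G+C = 15, so %GC = 15/55 × 100 = 27.273%
Salt term: 16.6 × (-0.24) = -3.984
GC term: 0.41 × 27.273 = 11.182; length term: −675/55 = −12.273
Tm = 81.5 + (-3.984) + 11.182 − 12.273 = 76.425 → 76.4°C

76.4°C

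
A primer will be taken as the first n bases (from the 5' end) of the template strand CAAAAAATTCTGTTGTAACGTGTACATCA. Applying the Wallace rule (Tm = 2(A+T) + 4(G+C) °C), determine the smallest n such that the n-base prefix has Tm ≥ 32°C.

n = 13

First 12 bases: CAAAAAATTCTG → Tm = 30°C (< 32°C)
First 13 bases: CAAAAAATTCTGT → Tm = 32°C (≥ 32°C)
Since every base adds ≥2°C, Tm only increases with n, so the threshold is first crossed at n = 13.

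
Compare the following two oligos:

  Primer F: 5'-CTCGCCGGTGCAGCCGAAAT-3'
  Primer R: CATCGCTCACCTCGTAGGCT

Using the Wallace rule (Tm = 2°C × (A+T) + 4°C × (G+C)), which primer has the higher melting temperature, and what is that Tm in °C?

Primer F: A+T=7, G+C=13 → Tm = 2(7)+4(13) = 66°C
Primer R: A+T=8, G+C=12 → Tm = 2(8)+4(12) = 64°C
66°C vs 64°C → primer F is higher.

Primer F, 66°C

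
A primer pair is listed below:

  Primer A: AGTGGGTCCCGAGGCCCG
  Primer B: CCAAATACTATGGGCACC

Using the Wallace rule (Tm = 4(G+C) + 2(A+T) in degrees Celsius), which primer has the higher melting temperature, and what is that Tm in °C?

Primer A, 64°C

Primer A: A+T=4, G+C=14 → Tm = 2(4)+4(14) = 64°C
Primer B: A+T=9, G+C=9 → Tm = 2(9)+4(9) = 54°C
64°C vs 54°C → primer A is higher.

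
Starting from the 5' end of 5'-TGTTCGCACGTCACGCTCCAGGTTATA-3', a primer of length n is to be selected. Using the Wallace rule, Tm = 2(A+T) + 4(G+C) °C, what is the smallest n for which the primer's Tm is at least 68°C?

n = 21

First 20 bases: TGTTCGCACGTCACGCTCCA → Tm = 64°C (< 68°C)
First 21 bases: TGTTCGCACGTCACGCTCCAG → Tm = 68°C (≥ 68°C)
Since every base adds ≥2°C, Tm only increases with n, so the threshold is first crossed at n = 21.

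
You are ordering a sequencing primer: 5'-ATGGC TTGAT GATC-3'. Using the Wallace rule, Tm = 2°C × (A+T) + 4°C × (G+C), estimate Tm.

C=2, A=3, T=5, G=4
AT pairs contribute 8, GC pairs contribute 6.
Tm = 2×8 + 4×6 = 40°C

40°C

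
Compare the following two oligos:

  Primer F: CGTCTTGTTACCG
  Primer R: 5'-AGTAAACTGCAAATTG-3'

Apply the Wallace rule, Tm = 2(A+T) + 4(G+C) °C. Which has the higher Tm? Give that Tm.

Primer F: A+T=6, G+C=7 → Tm = 2(6)+4(7) = 40°C
Primer R: A+T=11, G+C=5 → Tm = 2(11)+4(5) = 42°C
40°C vs 42°C → primer R is higher.

Primer R, 42°C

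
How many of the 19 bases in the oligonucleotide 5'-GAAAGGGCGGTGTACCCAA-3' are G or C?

11

Scanning the sequence gives G=7, C=4, T=2, A=6.
G+C = 7 + 4 = 11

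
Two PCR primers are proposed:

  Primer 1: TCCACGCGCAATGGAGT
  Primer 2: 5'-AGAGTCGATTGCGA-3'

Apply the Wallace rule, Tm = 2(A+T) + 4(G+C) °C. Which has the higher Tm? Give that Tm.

Primer 1: A+T=7, G+C=10 → Tm = 2(7)+4(10) = 54°C
Primer 2: A+T=7, G+C=7 → Tm = 2(7)+4(7) = 42°C
54°C vs 42°C → primer 1 is higher.

Primer 1, 54°C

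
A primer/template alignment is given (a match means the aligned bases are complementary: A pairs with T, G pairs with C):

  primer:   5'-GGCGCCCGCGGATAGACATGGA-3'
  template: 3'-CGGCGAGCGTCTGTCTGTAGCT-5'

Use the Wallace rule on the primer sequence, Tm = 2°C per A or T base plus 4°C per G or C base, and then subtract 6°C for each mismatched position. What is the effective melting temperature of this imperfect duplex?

Primer base counts: A=5, T=2, G=9, C=6 → A+T=7, G+C=15
Perfect-match Tm = 2(7) + 4(15) = 14 + 60 = 74°C
Mismatches (positions where the bases are not complementary): 5 (at positions 2, 6, 10, 13, 20)
Effective Tm = 74 − 5×6 = 74 − 30 = 44°C

44°C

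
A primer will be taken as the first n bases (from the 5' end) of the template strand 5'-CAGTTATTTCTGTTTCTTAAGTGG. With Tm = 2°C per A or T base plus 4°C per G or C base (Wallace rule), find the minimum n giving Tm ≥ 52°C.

n = 21

First 20 bases: CAGTTATTTCTGTTTCTTAA → Tm = 50°C (< 52°C)
First 21 bases: CAGTTATTTCTGTTTCTTAAG → Tm = 54°C (≥ 52°C)
Since every base adds ≥2°C, Tm only increases with n, so the threshold is first crossed at n = 21.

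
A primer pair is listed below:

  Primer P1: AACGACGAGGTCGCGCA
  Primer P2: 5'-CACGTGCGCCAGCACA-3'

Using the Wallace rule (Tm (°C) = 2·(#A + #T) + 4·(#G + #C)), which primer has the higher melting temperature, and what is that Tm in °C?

Primer P1, 56°C

Primer P1: A+T=6, G+C=11 → Tm = 2(6)+4(11) = 56°C
Primer P2: A+T=5, G+C=11 → Tm = 2(5)+4(11) = 54°C
56°C vs 54°C → primer P1 is higher.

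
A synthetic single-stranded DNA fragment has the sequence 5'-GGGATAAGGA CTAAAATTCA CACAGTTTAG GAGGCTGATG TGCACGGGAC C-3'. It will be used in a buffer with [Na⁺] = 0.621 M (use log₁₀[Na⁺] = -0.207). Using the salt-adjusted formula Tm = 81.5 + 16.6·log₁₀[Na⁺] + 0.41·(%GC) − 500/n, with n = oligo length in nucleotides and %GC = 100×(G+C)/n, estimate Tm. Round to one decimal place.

Length n = 51. Base counts: T=10, A=16, C=9, G=16
G+C = 25, so %GC = 25/51 × 100 = 49.02%
Salt term: 16.6 × (-0.207) = -3.436
GC term: 0.41 × 49.02 = 20.098; length term: −500/51 = −9.804
Tm = 81.5 + (-3.436) + 20.098 − 9.804 = 88.358 → 88.4°C

88.4°C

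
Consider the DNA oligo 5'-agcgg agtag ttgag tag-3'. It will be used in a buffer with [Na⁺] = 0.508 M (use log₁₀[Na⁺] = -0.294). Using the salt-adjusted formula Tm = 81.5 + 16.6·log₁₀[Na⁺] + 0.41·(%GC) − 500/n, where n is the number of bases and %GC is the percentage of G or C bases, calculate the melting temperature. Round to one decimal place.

69.3°C

Length n = 18. Scanning the sequence gives A=5, G=8, C=1, T=4.
G+C = 9, so %GC = 9/18 × 100 = 50%
Salt term: 16.6 × (-0.294) = -4.88
GC term: 0.41 × 50 = 20.5; length term: −500/18 = −27.778
Tm = 81.5 + (-4.88) + 20.5 − 27.778 = 69.342 → 69.3°C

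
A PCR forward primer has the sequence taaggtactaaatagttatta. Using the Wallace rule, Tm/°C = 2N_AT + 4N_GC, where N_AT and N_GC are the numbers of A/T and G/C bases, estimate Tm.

Base counts: T=8, A=9, G=3, C=1
A+T = 17, G+C = 4
Tm = 2×17 + 4×4 = 50°C

50°C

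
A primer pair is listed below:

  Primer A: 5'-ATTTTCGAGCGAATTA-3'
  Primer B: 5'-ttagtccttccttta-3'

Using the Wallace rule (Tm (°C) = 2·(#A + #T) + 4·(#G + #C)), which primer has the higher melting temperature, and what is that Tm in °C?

Primer A, 42°C

Primer A: A+T=11, G+C=5 → Tm = 2(11)+4(5) = 42°C
Primer B: A+T=10, G+C=5 → Tm = 2(10)+4(5) = 40°C
42°C vs 40°C → primer A is higher.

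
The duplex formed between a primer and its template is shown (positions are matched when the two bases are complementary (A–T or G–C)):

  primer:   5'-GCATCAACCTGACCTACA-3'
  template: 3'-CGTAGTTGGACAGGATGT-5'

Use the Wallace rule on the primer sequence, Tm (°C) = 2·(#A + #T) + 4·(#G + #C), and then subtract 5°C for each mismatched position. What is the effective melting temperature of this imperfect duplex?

49°C

Primer base counts: A=6, T=3, G=2, C=7 → A+T=9, G+C=9
Perfect-match Tm = 2(9) + 4(9) = 18 + 36 = 54°C
Mismatches (positions where the bases are not complementary): 1 (at position 12)
Effective Tm = 54 − 1×5 = 54 − 5 = 49°C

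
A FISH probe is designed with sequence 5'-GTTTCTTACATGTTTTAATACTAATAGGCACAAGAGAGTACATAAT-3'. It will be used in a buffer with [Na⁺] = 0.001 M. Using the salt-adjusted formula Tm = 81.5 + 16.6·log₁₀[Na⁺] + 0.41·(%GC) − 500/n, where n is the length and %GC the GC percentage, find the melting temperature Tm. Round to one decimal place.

Length n = 46. Scanning the sequence gives A=17, C=6, T=16, G=7.
G+C = 13, so %GC = 13/46 × 100 = 28.261%
Salt term: 16.6 × (-3) = -49.8
GC term: 0.41 × 28.261 = 11.587; length term: −500/46 = −10.87
Tm = 81.5 + (-49.8) + 11.587 − 10.87 = 32.417 → 32.4°C

32.4°C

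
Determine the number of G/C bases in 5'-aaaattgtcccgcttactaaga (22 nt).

Base counts: G=3, A=8, C=5, T=6
G+C = 3 + 5 = 8

8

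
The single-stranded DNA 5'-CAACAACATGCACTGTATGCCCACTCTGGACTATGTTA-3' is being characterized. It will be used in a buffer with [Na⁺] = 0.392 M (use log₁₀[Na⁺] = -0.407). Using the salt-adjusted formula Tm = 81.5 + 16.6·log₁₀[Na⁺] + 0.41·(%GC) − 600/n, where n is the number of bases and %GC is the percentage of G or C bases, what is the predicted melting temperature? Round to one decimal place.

77.3°C

Length n = 38. Counting bases: T=10, A=11, G=6, C=11
G+C = 17, so %GC = 17/38 × 100 = 44.737%
Salt term: 16.6 × (-0.407) = -6.756
GC term: 0.41 × 44.737 = 18.342; length term: −600/38 = −15.789
Tm = 81.5 + (-6.756) + 18.342 − 15.789 = 77.297 → 77.3°C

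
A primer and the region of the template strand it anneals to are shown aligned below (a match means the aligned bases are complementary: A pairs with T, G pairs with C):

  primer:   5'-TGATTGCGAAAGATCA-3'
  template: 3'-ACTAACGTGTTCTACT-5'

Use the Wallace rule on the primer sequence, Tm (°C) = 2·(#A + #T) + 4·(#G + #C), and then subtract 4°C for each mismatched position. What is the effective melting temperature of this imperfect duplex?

32°C

Primer base counts: A=6, T=4, G=4, C=2 → A+T=10, G+C=6
Perfect-match Tm = 2(10) + 4(6) = 20 + 24 = 44°C
Mismatches (positions where the bases are not complementary): 3 (at positions 8, 9, 15)
Effective Tm = 44 − 3×4 = 44 − 12 = 32°C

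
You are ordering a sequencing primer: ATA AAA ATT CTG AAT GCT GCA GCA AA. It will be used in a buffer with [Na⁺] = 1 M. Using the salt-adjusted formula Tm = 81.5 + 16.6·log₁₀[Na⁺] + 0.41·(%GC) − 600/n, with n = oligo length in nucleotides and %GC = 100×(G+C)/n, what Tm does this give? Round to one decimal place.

Length n = 26. A=12, T=6, G=4, C=4
G+C = 8, so %GC = 8/26 × 100 = 30.769%
Salt term: 16.6 × (0) = 0
GC term: 0.41 × 30.769 = 12.615; length term: −600/26 = −23.077
Tm = 81.5 + (0) + 12.615 − 23.077 = 71.038 → 71.0°C

71.0°C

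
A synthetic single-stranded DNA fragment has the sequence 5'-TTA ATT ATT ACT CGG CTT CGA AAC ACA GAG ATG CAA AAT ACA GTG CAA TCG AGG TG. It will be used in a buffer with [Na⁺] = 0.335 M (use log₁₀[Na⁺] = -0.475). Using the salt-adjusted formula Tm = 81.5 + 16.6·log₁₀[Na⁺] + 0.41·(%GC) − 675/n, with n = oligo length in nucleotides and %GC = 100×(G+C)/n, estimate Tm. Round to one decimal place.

Length n = 56. Base counts: A=20, T=14, G=12, C=10
G+C = 22, so %GC = 22/56 × 100 = 39.286%
Salt term: 16.6 × (-0.475) = -7.885
GC term: 0.41 × 39.286 = 16.107; length term: −675/56 = −12.054
Tm = 81.5 + (-7.885) + 16.107 − 12.054 = 77.668 → 77.7°C

77.7°C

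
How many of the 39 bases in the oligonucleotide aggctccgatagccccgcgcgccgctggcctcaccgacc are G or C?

30

Base counts: C=19, A=5, T=4, G=11
Total G or C: 11 + 19 = 30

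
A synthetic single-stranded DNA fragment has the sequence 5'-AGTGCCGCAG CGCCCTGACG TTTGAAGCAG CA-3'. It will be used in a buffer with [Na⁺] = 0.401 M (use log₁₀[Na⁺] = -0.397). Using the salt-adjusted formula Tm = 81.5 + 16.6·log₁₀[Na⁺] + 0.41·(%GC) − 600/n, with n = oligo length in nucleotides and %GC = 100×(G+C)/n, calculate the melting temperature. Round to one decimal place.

81.8°C

Length n = 32. Scanning the sequence gives T=5, C=10, A=7, G=10.
G+C = 20, so %GC = 20/32 × 100 = 62.5%
Salt term: 16.6 × (-0.397) = -6.59
GC term: 0.41 × 62.5 = 25.625; length term: −600/32 = −18.75
Tm = 81.5 + (-6.59) + 25.625 − 18.75 = 81.785 → 81.8°C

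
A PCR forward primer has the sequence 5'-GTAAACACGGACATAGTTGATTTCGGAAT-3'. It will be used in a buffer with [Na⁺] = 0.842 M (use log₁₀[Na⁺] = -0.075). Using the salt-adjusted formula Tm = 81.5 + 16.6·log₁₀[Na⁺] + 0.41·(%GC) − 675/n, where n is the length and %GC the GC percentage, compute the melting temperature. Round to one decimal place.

72.5°C

Length n = 29. A=10, T=8, C=4, G=7
G+C = 11, so %GC = 11/29 × 100 = 37.931%
Salt term: 16.6 × (-0.075) = -1.245
GC term: 0.41 × 37.931 = 15.552; length term: −675/29 = −23.276
Tm = 81.5 + (-1.245) + 15.552 − 23.276 = 72.531 → 72.5°C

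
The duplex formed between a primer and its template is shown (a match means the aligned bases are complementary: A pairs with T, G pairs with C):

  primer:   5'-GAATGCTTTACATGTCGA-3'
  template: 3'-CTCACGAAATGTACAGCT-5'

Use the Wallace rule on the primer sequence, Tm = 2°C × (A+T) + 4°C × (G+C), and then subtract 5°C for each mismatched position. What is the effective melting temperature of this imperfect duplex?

45°C

Primer base counts: A=5, T=6, G=4, C=3 → A+T=11, G+C=7
Perfect-match Tm = 2(11) + 4(7) = 22 + 28 = 50°C
Mismatches (positions where the bases are not complementary): 1 (at position 3)
Effective Tm = 50 − 1×5 = 50 − 5 = 45°C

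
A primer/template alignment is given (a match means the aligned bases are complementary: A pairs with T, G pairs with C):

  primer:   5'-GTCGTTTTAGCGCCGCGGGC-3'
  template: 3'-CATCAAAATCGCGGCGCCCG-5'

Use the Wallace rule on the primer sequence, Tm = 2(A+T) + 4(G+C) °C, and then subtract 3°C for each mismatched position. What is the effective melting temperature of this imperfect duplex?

65°C

Primer base counts: A=1, T=5, G=8, C=6 → A+T=6, G+C=14
Perfect-match Tm = 2(6) + 4(14) = 12 + 56 = 68°C
Mismatches (positions where the bases are not complementary): 1 (at position 3)
Effective Tm = 68 − 1×3 = 68 − 3 = 65°C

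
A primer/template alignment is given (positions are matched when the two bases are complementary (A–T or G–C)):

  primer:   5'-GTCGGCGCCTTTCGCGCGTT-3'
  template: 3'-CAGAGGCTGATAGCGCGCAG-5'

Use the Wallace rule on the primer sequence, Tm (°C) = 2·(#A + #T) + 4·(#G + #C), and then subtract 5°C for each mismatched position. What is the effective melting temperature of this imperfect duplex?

Primer base counts: A=0, T=6, G=7, C=7 → A+T=6, G+C=14
Perfect-match Tm = 2(6) + 4(14) = 12 + 56 = 68°C
Mismatches (positions where the bases are not complementary): 5 (at positions 4, 5, 8, 11, 20)
Effective Tm = 68 − 5×5 = 68 − 25 = 43°C

43°C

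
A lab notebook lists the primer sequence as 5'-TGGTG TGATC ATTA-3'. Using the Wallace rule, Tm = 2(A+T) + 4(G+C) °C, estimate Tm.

Base counts: C=1, A=3, G=4, T=6
AT pairs contribute 9, GC pairs contribute 5.
Tm = 4·5 + 2·9 = 20 + 18 = 38°C

38°C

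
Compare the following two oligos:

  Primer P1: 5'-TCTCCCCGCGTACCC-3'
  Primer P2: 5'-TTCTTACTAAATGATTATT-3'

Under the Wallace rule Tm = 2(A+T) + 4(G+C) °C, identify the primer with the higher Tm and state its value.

Primer P1: A+T=4, G+C=11 → Tm = 2(4)+4(11) = 52°C
Primer P2: A+T=16, G+C=3 → Tm = 2(16)+4(3) = 44°C
52°C vs 44°C → primer P1 is higher.

Primer P1, 52°C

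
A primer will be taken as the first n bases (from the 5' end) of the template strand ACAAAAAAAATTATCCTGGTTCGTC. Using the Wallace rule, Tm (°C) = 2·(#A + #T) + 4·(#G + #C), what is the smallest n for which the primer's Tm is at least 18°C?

n = 8

First 7 bases: ACAAAAA → Tm = 16°C (< 18°C)
First 8 bases: ACAAAAAA → Tm = 18°C (≥ 18°C)
Since every base adds ≥2°C, Tm only increases with n, so the threshold is first crossed at n = 8.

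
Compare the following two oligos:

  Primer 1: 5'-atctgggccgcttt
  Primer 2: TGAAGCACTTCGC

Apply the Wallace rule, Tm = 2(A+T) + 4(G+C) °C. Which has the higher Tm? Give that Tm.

Primer 1: A+T=6, G+C=8 → Tm = 2(6)+4(8) = 44°C
Primer 2: A+T=6, G+C=7 → Tm = 2(6)+4(7) = 40°C
44°C vs 40°C → primer 1 is higher.

Primer 1, 44°C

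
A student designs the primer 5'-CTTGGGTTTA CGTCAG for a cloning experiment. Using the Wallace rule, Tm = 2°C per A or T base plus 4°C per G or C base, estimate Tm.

48°C

C=3, T=6, G=5, A=2
AT pairs contribute 8, GC pairs contribute 8.
Tm = 2×8 + 4×8 = 48°C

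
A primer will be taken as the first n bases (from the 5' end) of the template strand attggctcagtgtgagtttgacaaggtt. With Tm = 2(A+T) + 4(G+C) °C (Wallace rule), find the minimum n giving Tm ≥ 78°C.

n = 27

First 26 bases: ATTGGCTCAGTGTGAGTTTGACAAGG → Tm = 76°C (< 78°C)
First 27 bases: ATTGGCTCAGTGTGAGTTTGACAAGGT → Tm = 78°C (≥ 78°C)
Each additional base adds 2°C (A/T) or 4°C (G/C), so Tm is non-decreasing in n; n = 27 is the first length to reach 78°C.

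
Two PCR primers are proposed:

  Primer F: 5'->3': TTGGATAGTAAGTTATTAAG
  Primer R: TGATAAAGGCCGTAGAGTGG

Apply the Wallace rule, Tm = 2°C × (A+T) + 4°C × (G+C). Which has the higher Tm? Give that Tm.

Primer R, 60°C

Primer F: A+T=15, G+C=5 → Tm = 2(15)+4(5) = 50°C
Primer R: A+T=10, G+C=10 → Tm = 2(10)+4(10) = 60°C
50°C vs 60°C → primer R is higher.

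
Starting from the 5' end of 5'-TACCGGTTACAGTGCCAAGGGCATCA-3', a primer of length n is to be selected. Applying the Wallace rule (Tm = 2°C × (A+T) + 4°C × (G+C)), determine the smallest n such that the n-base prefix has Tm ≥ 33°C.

n = 12

First 11 bases: TACCGGTTACA → Tm = 32°C (< 33°C)
First 12 bases: TACCGGTTACAG → Tm = 36°C (≥ 33°C)
Since every base adds ≥2°C, Tm only increases with n, so the threshold is first crossed at n = 12.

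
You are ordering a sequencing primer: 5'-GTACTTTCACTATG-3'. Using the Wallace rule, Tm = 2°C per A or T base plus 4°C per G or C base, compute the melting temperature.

Base counts: A=3, T=6, G=2, C=3
AT pairs contribute 9, GC pairs contribute 5.
Tm = 2×9 + 4×5 = 38°C

38°C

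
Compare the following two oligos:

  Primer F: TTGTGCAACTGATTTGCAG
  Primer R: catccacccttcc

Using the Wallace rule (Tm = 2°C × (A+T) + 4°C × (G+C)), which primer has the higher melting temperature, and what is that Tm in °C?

Primer F: A+T=11, G+C=8 → Tm = 2(11)+4(8) = 54°C
Primer R: A+T=5, G+C=8 → Tm = 2(5)+4(8) = 42°C
54°C vs 42°C → primer F is higher.

Primer F, 54°C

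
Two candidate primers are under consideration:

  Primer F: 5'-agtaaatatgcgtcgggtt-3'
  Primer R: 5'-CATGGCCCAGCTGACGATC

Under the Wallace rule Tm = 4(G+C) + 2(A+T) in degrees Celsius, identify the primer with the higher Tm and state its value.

Primer F: A+T=11, G+C=8 → Tm = 2(11)+4(8) = 54°C
Primer R: A+T=7, G+C=12 → Tm = 2(7)+4(12) = 62°C
54°C vs 62°C → primer R is higher.

Primer R, 62°C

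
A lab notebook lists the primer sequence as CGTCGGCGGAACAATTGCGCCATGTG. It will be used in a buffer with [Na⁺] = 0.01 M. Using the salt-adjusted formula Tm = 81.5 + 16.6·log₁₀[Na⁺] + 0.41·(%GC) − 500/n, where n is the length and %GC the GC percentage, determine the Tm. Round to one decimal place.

Length n = 26. Base counts: C=7, T=5, A=5, G=9
G+C = 16, so %GC = 16/26 × 100 = 61.538%
Salt term: 16.6 × (-2) = -33.2
GC term: 0.41 × 61.538 = 25.231; length term: −500/26 = −19.231
Tm = 81.5 + (-33.2) + 25.231 − 19.231 = 54.3 → 54.3°C

54.3°C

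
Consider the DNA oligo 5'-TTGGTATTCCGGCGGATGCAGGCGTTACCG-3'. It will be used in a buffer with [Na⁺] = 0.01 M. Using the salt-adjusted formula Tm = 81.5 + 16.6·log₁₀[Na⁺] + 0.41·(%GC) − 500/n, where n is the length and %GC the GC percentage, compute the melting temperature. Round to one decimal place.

Length n = 30. Counting bases: C=7, T=8, A=4, G=11
G+C = 18, so %GC = 18/30 × 100 = 60%
Salt term: 16.6 × (-2) = -33.2
GC term: 0.41 × 60 = 24.6; length term: −500/30 = −16.667
Tm = 81.5 + (-33.2) + 24.6 − 16.667 = 56.233 → 56.2°C

56.2°C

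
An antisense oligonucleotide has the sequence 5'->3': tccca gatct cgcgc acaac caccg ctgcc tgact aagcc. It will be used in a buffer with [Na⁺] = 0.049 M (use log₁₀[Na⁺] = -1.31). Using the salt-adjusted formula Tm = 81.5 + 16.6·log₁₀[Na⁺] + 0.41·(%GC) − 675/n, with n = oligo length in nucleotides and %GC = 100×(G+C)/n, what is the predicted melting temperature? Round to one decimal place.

Length n = 40. Base counts: C=18, T=6, G=7, A=9
G+C = 25, so %GC = 25/40 × 100 = 62.5%
Salt term: 16.6 × (-1.31) = -21.746
GC term: 0.41 × 62.5 = 25.625; length term: −675/40 = −16.875
Tm = 81.5 + (-21.746) + 25.625 − 16.875 = 68.504 → 68.5°C

68.5°C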